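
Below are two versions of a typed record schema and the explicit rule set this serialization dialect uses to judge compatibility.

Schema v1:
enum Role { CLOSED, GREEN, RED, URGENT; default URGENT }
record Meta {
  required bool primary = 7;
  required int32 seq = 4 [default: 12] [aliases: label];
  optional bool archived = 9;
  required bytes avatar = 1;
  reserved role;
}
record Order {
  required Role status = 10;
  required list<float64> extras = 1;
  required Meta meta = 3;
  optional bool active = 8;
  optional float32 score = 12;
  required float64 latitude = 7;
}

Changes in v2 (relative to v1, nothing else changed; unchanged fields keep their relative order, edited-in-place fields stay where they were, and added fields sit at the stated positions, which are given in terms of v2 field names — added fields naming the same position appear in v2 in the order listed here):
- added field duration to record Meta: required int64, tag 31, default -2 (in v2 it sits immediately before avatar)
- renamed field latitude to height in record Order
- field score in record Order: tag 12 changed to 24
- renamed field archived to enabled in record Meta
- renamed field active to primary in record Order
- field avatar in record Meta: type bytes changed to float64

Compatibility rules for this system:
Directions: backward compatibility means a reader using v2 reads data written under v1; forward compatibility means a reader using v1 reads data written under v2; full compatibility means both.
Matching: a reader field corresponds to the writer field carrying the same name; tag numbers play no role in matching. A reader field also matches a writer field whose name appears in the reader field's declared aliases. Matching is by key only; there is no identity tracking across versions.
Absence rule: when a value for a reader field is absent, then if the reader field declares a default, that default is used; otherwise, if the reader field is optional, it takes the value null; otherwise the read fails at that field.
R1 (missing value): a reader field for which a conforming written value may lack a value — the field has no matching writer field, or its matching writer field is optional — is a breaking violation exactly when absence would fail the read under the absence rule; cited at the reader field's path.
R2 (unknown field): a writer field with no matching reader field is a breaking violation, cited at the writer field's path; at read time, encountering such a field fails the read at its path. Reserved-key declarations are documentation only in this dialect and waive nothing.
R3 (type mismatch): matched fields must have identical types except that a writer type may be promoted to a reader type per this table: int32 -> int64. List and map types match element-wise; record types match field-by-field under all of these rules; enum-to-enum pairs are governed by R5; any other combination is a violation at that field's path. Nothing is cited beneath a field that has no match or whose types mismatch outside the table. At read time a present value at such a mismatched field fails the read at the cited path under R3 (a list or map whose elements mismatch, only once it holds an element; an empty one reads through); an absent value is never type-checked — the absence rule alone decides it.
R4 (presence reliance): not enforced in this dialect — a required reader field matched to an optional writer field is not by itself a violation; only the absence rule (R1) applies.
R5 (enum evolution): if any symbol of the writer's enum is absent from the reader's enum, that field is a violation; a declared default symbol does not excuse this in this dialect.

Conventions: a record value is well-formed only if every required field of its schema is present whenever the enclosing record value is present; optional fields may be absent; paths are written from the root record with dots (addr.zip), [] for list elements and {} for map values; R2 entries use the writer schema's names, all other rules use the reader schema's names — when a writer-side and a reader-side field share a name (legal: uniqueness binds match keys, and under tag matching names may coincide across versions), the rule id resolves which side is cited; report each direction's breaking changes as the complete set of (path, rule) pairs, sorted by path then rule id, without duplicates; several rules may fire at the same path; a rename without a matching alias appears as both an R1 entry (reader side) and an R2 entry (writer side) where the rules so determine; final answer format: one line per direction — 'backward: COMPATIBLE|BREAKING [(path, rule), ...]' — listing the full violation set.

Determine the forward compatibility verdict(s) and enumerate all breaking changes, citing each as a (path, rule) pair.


in Order below, arrows point writer -> reader
forward pass over Order, reader schema v1, writer schema v2:
  status: Role -> Role, writer required; from status
  extras: list<float64> -> list<float64>, writer required; from extras
  meta: Meta -> Meta, writer required; from meta
  no writer field matches reader active
  score: float32 -> float32, writer optional; from score
  no writer field matches reader latitude
  primary (writer side), unknown to reader
  height (writer side), unknown to reader
  meta.primary: bool -> bool, writer required; from meta.primary
  meta.seq: int32 -> int32, writer required; from meta.seq
  no writer field matches reader meta.archived
  meta.avatar: float64 -> bytes, writer required; from meta.avatar
  meta.enabled (writer side), unknown to reader
  meta.duration (writer side), unknown to reader
  R2 fires at height
  R1 fires at latitude
  R3 fires at meta.avatar
  R2 fires at meta.duration
  R2 fires at meta.enabled
  R2 fires at primary
  => forward: BREAKING (6)
ruling out the remaining Order differences:
  field score in record Order: tag 12 changed to 24 -> triggers nothing under Order's printed rules — same verdict

forward: BREAKING [(height, R2), (latitude, R1), (meta.avatar, R3), (meta.duration, R2), (meta.enabled, R2), (primary, R2)]


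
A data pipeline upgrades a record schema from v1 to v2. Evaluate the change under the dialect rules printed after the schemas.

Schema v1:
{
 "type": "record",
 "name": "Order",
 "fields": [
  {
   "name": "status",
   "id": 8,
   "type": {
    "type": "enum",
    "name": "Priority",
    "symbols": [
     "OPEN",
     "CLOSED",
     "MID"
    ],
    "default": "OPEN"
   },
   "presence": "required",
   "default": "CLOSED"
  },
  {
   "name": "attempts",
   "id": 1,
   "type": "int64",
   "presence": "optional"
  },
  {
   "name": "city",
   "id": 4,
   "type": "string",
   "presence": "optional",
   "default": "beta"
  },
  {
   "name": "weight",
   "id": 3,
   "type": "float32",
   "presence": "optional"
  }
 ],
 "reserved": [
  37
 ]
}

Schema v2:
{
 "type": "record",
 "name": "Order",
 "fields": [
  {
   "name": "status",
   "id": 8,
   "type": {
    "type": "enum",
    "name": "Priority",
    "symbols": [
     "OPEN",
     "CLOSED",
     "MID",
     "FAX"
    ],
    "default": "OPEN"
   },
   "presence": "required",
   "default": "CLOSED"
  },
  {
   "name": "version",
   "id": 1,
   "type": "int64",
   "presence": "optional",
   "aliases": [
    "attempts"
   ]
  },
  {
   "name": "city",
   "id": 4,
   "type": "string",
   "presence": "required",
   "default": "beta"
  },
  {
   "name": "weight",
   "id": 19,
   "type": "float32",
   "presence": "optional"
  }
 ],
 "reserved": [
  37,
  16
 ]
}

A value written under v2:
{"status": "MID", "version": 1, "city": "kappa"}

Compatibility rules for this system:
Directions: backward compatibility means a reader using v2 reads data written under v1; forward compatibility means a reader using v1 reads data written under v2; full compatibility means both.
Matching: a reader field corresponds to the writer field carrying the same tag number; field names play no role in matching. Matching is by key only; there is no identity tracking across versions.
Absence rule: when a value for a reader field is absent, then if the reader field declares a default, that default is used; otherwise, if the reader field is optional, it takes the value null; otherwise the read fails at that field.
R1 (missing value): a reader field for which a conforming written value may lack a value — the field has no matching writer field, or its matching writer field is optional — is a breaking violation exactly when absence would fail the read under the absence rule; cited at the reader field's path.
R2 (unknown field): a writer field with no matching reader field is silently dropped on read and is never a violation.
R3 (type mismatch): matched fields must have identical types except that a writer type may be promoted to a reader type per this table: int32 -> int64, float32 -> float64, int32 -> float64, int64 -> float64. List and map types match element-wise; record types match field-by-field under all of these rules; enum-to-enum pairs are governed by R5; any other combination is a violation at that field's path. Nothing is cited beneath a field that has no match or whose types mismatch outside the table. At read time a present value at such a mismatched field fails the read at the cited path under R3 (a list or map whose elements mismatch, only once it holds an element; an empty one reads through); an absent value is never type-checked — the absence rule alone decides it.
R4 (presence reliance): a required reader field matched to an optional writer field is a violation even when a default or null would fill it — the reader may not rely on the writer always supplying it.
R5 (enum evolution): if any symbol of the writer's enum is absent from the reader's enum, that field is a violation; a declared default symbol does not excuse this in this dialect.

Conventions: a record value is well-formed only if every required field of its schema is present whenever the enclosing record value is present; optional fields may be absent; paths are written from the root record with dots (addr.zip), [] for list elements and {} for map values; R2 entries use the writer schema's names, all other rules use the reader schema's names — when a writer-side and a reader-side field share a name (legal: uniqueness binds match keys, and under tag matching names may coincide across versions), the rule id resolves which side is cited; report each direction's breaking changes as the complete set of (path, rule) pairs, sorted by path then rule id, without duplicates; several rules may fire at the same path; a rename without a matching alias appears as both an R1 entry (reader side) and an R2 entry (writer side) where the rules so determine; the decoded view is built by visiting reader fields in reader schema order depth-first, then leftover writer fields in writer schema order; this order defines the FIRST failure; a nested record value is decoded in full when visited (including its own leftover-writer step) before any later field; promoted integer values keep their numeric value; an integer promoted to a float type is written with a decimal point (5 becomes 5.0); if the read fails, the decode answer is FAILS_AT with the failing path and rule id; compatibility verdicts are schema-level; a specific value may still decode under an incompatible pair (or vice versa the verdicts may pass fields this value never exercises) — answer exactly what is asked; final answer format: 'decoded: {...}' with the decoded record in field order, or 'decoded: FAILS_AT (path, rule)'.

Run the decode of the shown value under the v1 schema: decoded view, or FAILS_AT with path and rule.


decoded: {"status": "MID", "attempts": 1, "city": "kappa", "weight": null}

in Order below, arrows point writer -> reader
decode (reader v1):
  status := "MID"
  attempts := 1 (from writer version)
  city := "kappa"
  weight := null (not supplied -> null)
  => decoded: {"status": "MID", "attempts": 1, "city": "kappa", "weight": null}
remaining Order differences; none change what is asked:
  field weight in record Order: tag 3 changed to 19 -> triggers nothing under the printed rules; the Order answer is the same either way
  enum Priority (field status in record Order): symbol FAX added -> affects the rule determinations only; this particular Order value decodes identically
  renamed field attempts to version in record Order (alias attempts declared on the renamed field) -> triggers nothing under the printed rules; the Order answer is the same either way
  field city in record Order: optional changed to required -> affects the rule determinations only; this particular Order value decodes identically


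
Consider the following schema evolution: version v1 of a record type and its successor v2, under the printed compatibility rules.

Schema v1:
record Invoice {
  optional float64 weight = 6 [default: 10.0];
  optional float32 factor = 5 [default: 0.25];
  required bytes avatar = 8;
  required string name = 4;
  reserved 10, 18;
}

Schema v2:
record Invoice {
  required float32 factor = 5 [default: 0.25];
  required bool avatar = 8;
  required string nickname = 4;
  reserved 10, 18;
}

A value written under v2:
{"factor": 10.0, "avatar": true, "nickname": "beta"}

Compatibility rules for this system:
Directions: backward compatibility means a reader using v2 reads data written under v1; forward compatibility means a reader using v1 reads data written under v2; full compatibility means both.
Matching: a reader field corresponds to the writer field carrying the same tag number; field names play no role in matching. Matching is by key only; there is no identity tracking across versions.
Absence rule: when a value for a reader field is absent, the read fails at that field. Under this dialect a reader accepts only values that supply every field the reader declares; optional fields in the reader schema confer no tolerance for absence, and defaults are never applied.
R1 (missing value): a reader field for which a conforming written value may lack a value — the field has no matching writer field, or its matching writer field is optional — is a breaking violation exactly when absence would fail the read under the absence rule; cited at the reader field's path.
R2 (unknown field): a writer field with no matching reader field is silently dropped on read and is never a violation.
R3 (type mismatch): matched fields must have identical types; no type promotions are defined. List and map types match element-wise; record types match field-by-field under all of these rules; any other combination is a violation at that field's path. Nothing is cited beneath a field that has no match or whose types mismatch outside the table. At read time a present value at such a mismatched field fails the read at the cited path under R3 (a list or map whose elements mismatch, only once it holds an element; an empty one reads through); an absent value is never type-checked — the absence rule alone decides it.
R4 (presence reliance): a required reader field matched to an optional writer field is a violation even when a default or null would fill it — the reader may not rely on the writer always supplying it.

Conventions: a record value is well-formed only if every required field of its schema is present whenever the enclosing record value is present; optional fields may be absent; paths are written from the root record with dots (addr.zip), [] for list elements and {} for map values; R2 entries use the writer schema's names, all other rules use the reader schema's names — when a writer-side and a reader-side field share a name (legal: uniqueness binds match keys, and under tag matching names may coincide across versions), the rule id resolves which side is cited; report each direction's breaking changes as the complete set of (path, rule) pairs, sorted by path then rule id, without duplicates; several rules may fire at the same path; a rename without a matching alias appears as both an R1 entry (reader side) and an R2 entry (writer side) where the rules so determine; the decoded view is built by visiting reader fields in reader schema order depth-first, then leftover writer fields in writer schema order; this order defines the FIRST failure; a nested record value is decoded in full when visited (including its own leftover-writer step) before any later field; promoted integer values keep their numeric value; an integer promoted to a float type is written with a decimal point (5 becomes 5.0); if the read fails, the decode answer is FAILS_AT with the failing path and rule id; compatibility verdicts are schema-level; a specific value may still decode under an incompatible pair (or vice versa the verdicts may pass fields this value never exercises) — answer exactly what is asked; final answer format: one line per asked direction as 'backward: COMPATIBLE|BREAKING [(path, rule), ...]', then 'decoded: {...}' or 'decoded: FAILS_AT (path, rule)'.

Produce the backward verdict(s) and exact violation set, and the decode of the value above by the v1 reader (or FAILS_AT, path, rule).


backward: BREAKING [(avatar, R3), (factor, R1), (factor, R4)]; decoded: FAILS_AT (weight, R1)

each type pair in Invoice: writer, then reader
backward pass over Invoice, reader schema v2, writer schema v1:
  factor <- factor (float32 -> float32, writer optional)
  avatar <- avatar (bytes -> bool, writer required)
  nickname <- name (string -> string, writer required)
  writer field weight has no reader counterpart
  breaking: (avatar, R3)
  breaking: (factor, R1)
  breaking: (factor, R4)
  => 3 violation(s): backward is BREAKING for Invoice
decode (reader v1):
  read fails at weight under R1 (no fill)
  => FAILS_AT (weight, R1)
the other Invoice changes do not affect what is asked:
  renamed field name to nickname in record Invoice -> no rule fires on it in Invoice's dialect; the asked verdict holds


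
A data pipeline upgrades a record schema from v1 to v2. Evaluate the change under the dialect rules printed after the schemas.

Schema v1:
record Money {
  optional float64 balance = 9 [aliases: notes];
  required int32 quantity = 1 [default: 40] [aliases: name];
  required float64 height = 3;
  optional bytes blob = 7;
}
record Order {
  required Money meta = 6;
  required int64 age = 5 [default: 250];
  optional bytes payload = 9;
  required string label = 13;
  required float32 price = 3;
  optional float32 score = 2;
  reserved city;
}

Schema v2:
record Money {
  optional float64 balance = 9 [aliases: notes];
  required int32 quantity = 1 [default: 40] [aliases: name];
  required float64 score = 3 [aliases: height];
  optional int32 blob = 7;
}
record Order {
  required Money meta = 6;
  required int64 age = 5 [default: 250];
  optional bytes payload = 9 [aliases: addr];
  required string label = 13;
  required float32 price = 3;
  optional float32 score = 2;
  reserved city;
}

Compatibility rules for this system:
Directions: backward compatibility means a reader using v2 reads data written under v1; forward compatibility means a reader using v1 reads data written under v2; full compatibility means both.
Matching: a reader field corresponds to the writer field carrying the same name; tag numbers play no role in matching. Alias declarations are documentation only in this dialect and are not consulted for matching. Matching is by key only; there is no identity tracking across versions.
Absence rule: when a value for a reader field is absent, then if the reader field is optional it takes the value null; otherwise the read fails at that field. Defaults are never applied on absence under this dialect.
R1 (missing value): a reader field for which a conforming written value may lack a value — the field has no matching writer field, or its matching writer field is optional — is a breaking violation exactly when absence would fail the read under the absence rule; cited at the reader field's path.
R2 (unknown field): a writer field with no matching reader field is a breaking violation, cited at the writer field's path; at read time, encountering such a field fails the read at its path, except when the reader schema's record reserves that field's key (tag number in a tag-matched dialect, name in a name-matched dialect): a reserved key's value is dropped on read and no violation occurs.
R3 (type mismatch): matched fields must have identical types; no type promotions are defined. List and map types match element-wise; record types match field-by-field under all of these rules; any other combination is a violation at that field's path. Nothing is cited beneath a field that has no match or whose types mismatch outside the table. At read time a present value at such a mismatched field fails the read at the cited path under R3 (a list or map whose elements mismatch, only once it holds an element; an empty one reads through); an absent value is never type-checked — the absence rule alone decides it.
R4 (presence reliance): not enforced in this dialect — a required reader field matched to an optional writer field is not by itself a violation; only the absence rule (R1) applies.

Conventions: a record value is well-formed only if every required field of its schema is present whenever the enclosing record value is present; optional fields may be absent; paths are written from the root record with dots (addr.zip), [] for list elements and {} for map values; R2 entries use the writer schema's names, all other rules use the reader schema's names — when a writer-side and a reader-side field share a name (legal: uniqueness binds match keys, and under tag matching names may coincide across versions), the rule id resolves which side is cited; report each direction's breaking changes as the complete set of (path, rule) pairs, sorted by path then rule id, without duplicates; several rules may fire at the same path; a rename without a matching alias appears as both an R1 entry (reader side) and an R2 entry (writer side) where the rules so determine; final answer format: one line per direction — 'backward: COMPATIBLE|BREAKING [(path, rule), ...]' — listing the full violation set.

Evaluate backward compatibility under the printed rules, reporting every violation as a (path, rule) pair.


the writer's type comes first in each Order pair
checking backward for Order: reader v2 against writer v1:
  Money -> Money, writer required: meta aligns to meta
  int64 -> int64, writer required: age aligns to age
  bytes -> bytes, writer optional: payload aligns to payload
  string -> string, writer required: label aligns to label
  float32 -> float32, writer required: price aligns to price
  float32 -> float32, writer optional: score aligns to score
  float64 -> float64, writer optional: meta.balance aligns to meta.balance
  int32 -> int32, writer required: meta.quantity aligns to meta.quantity
  no writer field matches reader meta.score
  bytes -> int32, writer optional: meta.blob aligns to meta.blob
  writer field meta.height has no reader counterpart
  rule R3 violated at meta.blob
  rule R2 violated at meta.height
  rule R1 violated at meta.score
  => 3 violation(s): backward is BREAKING for Order

backward: BREAKING [(meta.blob, R3), (meta.height, R2), (meta.score, R1)]


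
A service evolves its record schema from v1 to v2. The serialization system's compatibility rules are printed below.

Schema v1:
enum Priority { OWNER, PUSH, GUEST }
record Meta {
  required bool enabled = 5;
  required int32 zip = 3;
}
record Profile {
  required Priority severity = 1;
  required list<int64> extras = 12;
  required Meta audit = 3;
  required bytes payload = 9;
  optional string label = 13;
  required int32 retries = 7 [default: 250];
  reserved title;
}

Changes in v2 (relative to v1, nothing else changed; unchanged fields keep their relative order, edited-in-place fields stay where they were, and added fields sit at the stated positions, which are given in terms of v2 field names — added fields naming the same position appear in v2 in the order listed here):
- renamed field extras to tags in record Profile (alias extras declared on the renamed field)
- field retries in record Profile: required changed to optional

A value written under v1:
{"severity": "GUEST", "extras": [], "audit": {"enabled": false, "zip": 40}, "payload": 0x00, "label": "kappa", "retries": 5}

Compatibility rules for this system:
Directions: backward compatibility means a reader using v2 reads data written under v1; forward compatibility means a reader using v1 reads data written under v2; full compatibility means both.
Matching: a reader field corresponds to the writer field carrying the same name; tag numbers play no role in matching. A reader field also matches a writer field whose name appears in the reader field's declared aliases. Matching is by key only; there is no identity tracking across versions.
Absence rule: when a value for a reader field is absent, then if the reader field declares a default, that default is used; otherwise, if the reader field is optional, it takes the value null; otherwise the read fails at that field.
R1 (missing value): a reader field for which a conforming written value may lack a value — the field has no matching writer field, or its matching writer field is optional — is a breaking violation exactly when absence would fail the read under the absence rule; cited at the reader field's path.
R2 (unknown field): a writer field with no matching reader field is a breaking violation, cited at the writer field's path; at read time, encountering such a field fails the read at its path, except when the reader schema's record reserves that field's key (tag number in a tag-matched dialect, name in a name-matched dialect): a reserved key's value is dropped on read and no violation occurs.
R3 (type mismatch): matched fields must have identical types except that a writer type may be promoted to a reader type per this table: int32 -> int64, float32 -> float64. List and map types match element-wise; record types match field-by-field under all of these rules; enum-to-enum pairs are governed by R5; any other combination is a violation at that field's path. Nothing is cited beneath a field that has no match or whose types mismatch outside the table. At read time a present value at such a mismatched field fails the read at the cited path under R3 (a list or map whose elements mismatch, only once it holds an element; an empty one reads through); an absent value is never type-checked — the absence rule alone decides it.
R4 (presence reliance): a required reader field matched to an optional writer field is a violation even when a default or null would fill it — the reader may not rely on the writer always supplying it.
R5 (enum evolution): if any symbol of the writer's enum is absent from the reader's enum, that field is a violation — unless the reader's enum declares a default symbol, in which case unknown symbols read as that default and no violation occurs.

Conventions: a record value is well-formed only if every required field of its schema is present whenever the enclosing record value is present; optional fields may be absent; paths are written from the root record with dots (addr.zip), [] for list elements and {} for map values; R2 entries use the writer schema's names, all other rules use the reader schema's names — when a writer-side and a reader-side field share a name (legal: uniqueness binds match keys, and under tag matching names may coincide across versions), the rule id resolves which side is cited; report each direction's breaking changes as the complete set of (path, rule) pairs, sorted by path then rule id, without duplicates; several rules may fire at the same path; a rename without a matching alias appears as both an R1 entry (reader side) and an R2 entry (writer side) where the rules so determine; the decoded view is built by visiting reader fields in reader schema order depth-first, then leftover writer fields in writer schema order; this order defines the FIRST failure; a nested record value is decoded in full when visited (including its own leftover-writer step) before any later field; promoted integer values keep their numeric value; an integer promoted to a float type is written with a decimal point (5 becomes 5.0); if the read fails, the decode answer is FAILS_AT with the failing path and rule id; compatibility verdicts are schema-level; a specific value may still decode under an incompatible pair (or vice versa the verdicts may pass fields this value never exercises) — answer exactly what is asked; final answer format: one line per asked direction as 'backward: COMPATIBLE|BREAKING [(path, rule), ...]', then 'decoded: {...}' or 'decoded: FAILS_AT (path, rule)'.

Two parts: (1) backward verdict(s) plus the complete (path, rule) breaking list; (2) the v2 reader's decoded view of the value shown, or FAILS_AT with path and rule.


arrows below run writer -> reader for Profile
backward analysis of Profile with v2 as reader and v1 as writer:
  writer required, Priority -> Priority: reader severity maps from writer severity
  writer required, list<int64> -> list<int64>: reader tags maps from writer extras
  writer required, Meta -> Meta: reader audit maps from writer audit
  writer required, bytes -> bytes: reader payload maps from writer payload
  writer optional, string -> string: reader label maps from writer label
  writer required, int32 -> int32: reader retries maps from writer retries
  writer required, bool -> bool: reader audit.enabled maps from writer audit.enabled
  writer required, int32 -> int32: reader audit.zip maps from writer audit.zip
  nothing fires on Profile: backward is COMPATIBLE
decoding the Profile value with the v2 reader:
  severity := "GUEST"
  tags := [] (from writer extras)
  audit.enabled := false
  audit.zip := 40
  payload := 0x00
  label := "kappa"
  retries := 5
  => decoded: {"severity": "GUEST", "tags": [], "audit": {"enabled": false, "zip": 40}, "payload": 0x00, "label": "kappa", "retries": 5}
ruling out the remaining Profile differences:
  field retries in record Profile: required changed to optional -> matters only for Profile's forward compatibility — outside the asked direction

backward: COMPATIBLE []; decoded: {"severity": "GUEST", "tags": [], "audit": {"enabled": false, "zip": 40}, "payload": 0x00, "label": "kappa", "retries": 5}


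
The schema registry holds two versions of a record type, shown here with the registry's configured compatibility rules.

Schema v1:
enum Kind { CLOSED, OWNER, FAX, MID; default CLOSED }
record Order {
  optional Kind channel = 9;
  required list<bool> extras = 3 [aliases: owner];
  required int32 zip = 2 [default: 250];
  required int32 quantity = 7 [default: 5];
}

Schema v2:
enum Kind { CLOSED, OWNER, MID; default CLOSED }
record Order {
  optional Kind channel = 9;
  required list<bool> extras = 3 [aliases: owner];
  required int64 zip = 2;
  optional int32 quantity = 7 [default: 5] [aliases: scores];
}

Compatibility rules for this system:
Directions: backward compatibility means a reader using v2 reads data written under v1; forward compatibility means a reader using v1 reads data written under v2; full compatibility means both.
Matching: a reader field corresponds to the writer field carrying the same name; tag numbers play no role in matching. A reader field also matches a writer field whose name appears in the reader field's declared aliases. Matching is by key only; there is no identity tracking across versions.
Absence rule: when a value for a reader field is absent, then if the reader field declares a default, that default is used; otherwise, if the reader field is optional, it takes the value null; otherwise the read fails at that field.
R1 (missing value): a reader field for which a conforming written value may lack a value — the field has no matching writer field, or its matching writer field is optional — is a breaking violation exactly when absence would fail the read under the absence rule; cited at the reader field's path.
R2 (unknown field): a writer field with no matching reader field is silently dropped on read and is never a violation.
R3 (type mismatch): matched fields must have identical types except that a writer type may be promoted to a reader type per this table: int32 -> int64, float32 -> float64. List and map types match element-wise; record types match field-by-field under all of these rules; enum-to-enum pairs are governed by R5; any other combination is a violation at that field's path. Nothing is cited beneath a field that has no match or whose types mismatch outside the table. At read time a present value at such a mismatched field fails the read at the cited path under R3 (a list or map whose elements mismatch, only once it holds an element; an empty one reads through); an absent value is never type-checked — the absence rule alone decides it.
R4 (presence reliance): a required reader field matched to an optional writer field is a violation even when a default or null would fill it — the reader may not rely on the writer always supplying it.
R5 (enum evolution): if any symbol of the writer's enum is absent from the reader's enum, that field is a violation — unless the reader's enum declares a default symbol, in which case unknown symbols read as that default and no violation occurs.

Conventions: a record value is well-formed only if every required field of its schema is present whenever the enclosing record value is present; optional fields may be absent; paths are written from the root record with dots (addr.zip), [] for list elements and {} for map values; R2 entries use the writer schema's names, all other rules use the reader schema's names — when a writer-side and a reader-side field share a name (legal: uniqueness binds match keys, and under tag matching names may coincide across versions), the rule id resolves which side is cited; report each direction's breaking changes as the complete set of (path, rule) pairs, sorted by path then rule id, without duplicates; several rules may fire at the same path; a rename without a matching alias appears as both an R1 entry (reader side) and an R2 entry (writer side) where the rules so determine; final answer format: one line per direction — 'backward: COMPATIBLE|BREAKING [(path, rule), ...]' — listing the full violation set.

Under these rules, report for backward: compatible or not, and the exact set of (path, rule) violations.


backward: COMPATIBLE []

in Order below, arrows point writer -> reader
checking backward for Order: reader v2 against writer v1:
  channel <- channel (Kind -> Kind, writer optional)
  extras <- extras (list<bool> -> list<bool>, writer required)
  zip <- zip (int32 -> int64, writer required)
  quantity <- quantity (int32 -> int32, writer required)
  nothing fires on Order: backward is COMPATIBLE
ruling out the remaining Order differences:
  field quantity in record Order: required changed to optional -> its effect on Order is confined to the forward direction, not asked
  enum Kind (field channel in record Order): symbol FAX removed -> triggers nothing under Order's printed rules — same verdict
  field zip in record Order: type int32 changed to int64 (its default is dropped) -> its effect on Order is confined to the forward direction, not asked


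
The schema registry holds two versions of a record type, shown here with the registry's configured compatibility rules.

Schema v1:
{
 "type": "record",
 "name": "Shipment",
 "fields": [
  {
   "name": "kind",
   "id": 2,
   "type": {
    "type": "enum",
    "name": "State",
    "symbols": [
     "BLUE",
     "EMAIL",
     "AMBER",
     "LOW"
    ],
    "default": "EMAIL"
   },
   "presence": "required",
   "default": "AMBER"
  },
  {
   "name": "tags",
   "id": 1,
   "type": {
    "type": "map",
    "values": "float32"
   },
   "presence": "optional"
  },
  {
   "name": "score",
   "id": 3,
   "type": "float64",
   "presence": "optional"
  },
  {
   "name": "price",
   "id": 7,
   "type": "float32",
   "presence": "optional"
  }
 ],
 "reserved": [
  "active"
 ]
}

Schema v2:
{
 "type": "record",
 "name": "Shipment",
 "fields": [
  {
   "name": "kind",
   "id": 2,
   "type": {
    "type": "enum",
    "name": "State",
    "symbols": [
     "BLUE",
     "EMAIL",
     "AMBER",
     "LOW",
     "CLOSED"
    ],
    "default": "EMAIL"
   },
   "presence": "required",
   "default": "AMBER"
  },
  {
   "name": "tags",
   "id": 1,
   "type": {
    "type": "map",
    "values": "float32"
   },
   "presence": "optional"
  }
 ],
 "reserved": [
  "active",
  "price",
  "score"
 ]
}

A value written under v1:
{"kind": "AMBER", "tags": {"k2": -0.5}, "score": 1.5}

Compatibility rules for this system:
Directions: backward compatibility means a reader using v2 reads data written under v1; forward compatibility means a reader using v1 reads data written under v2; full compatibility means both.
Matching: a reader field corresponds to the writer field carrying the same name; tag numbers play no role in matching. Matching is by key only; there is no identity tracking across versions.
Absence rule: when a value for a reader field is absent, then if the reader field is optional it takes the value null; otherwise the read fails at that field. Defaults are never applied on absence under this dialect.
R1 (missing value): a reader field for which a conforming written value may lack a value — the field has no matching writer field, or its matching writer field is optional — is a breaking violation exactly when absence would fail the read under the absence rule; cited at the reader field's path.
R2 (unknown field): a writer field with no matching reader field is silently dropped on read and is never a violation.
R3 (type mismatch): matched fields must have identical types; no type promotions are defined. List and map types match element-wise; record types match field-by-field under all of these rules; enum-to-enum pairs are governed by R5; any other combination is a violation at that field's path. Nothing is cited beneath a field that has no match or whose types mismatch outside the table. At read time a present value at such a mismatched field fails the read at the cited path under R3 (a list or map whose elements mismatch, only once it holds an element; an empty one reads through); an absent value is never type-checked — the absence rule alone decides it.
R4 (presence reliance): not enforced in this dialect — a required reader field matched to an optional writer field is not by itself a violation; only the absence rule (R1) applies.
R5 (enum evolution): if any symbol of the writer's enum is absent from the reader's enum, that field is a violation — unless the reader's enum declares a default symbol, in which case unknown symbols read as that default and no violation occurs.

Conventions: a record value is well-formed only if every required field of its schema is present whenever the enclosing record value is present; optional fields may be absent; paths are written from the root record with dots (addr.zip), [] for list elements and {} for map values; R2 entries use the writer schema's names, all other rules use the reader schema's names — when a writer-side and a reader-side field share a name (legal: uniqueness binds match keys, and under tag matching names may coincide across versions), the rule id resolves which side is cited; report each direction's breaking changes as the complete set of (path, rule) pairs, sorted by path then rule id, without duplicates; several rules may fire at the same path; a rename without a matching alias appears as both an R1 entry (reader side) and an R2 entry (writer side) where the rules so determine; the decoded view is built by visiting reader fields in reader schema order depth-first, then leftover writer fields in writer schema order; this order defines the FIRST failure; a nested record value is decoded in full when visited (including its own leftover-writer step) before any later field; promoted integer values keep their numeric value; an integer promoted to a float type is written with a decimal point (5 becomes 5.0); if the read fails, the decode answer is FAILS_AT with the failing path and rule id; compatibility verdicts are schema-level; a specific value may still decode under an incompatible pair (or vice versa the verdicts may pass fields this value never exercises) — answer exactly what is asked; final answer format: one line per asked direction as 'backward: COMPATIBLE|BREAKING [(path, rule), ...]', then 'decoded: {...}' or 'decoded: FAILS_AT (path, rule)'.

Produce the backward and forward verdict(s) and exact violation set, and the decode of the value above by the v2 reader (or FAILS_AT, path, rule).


backward: COMPATIBLE []; forward: COMPATIBLE []; decoded: {"kind": "AMBER", "tags": {"k2": -0.5}}

arrows below run writer -> reader for Shipment
checking backward for Shipment: reader v2 against writer v1:
  State -> State, writer required: kind aligns to kind
  map<string, float32> -> map<string, float32>, writer optional: tags aligns to tags
  writer score: unknown to reader
  writer price: unknown to reader
  => backward verdict for Shipment: COMPATIBLE, no violations
checking forward for Shipment: reader v1 against writer v2:
  State -> State, writer required: kind aligns to kind
  map<string, float32> -> map<string, float32>, writer optional: tags aligns to tags
  score has no writer counterpart
  price has no writer counterpart
  => forward verdict for Shipment: COMPATIBLE, no violations
decoding the Shipment value with the v2 reader:
  kind := "AMBER"
  tags := {"k2": -0.5}
  writer score: unmatched, discarded
  => decoded: {"kind": "AMBER", "tags": {"k2": -0.5}}
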